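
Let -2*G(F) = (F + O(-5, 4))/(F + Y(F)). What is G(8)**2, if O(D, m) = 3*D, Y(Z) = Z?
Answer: 49/1024 ≈ 0.047852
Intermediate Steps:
G(F) = -(-15 + F)/(4*F) (G(F) = -(F + 3*(-5))/(2*(F + F)) = -(F - 15)/(2*(2*F)) = -(-15 + F)*1/(2*F)/2 = -(-15 + F)/(4*F))
G(8)**2 = ((1/4)*(15 - 1*8)/8)**2 = ((1/4)*(1/8)*(15 - 8))**2 = ((1/4)*(1/8)*7)**2 = (7/32)**2 = 49/1024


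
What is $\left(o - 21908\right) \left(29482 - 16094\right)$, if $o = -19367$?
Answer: $-552589700$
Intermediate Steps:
$\left(o - 21908\right) \left(29482 - 16094\right) = \left(-19367 - 21908\right) \left(29482 - 16094\right) = \left(-41275\right) 13388 = -552589700$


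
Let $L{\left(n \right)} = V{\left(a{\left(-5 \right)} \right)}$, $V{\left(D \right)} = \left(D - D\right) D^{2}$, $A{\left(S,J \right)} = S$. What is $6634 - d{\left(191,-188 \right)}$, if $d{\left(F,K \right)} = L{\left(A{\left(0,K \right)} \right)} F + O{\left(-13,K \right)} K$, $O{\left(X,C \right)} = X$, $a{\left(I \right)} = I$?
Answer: $4190$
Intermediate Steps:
$V{\left(D \right)} = 0$ ($V{\left(D \right)} = 0 D^{2} = 0$)
$L{\left(n \right)} = 0$
$d{\left(F,K \right)} = - 13 K$ ($d{\left(F,K \right)} = 0 F - 13 K = 0 - 13 K = - 13 K$)
$6634 - d{\left(191,-188 \right)} = 6634 - \left(-13\right) \left(-188\right) = 6634 - 2444 = 4190$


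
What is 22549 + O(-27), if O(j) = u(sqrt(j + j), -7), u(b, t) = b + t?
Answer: 22542 + 3*I*sqrt(6) ≈ 22542.0 + 7.3485*I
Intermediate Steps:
O(j) = -7 + sqrt(2)*sqrt(j) (O(j) = sqrt(j + j) - 7 = sqrt(2*j) - 7 = sqrt(2)*sqrt(j) - 7 = -7 + sqrt(2)*sqrt(j))
22549 + O(-27) = 22549 + (-7 + sqrt(2)*sqrt(-27)) = 22549 + (-7 + sqrt(2)*(3*I*sqrt(3))) = 22549 + (-7 + 3*I*sqrt(6)) = 22542 + 3*I*sqrt(6)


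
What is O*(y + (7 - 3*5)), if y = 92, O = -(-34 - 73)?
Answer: 8988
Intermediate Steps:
O = 107 (O = -1*(-107) = 107)
O*(y + (7 - 3*5)) = 107*(92 + (7 - 3*5)) = 107*(92 + (7 - 15)) = 107*(92 - 8) = 107*84 = 8988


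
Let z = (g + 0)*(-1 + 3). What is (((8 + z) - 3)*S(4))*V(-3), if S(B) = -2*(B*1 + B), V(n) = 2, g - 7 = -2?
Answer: -480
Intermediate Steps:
g = 5 (g = 7 - 2 = 5)
z = 10 (z = (5 + 0)*(-1 + 3) = 5*2 = 10)
S(B) = -4*B (S(B) = -2*(B + B) = -4*B)
(((8 + z) - 3)*S(4))*V(-3) = (((8 + 10) - 3)*(-4*4))*2 = ((18 - 3)*(-16))*2 = (15*(-16))*2 = -240*2 = -480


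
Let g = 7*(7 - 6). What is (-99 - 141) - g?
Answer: -247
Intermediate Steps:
g = 7 (g = 7*1 = 7)
(-99 - 141) - g = (-99 - 141) - 1*7 = -240 - 7 = -247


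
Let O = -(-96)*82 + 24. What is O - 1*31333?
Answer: -23437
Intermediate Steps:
O = 7896 (O = -96*(-82) + 24 = 7872 + 24 = 7896)
O - 1*31333 = 7896 - 1*31333 = 7896 - 31333 = -23437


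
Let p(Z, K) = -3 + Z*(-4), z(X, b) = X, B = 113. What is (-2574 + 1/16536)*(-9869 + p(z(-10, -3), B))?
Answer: 52310741827/2067 ≈ 2.5308e+7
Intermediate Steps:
p(Z, K) = -3 - 4*Z
(-2574 + 1/16536)*(-9869 + p(z(-10, -3), B)) = (-2574 + 1/16536)*(-9869 + (-3 - 4*(-10))) = (-2574 + 1/16536)*(-9869 + (-3 + 40)) = -42563663*(-9869 + 37)/16536 = -42563663/16536*(-9832) = 52310741827/2067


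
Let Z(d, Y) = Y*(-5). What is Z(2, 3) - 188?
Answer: -203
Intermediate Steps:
Z(d, Y) = -5*Y
Z(2, 3) - 188 = -5*3 - 188 = -15 - 188 = -203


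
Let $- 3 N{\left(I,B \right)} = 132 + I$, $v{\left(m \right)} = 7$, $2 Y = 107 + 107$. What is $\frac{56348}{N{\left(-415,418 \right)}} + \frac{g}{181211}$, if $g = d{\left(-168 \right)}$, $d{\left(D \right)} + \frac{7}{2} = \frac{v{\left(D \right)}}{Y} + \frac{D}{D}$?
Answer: $\frac{6555383161333}{10974500582} \approx 597.33$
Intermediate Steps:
$Y = 107$ ($Y = \frac{107 + 107}{2} = \frac{1}{2} \cdot 214 = 107$)
$d{\left(D \right)} = - \frac{521}{214}$ ($d{\left(D \right)} = - \frac{7}{2} + \left(\frac{7}{107} + \frac{D}{D}\right) = - \frac{7}{2} + \left(7 \cdot \frac{1}{107} + 1\right) = - \frac{7}{2} + \left(\frac{7}{107} + 1\right) = - \frac{7}{2} + \frac{114}{107} = - \frac{521}{214}$)
$g = - \frac{521}{214} \approx -2.4346$
$N{\left(I,B \right)} = -44 - \frac{I}{3}$ ($N{\left(I,B \right)} = - \frac{132 + I}{3} = -44 - \frac{I}{3}$)
$\frac{56348}{N{\left(-415,418 \right)}} + \frac{g}{181211} = \frac{56348}{-44 - - \frac{415}{3}} - \frac{521}{214 \cdot 181211} = \frac{56348}{-44 + \frac{415}{3}} - \frac{521}{38779154} = \frac{56348}{\frac{283}{3}} - \frac{521}{38779154} = 56348 \cdot \frac{3}{283} - \frac{521}{38779154} = \frac{169044}{283} - \frac{521}{38779154} = \frac{6555383161333}{10974500582}$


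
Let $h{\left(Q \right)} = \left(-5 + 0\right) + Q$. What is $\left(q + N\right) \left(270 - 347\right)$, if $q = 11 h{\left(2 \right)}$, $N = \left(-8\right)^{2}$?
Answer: $-2387$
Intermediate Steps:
$N = 64$
$h{\left(Q \right)} = -5 + Q$
$q = -33$ ($q = 11 \left(-5 + 2\right) = 11 \left(-3\right) = -33$)
$\left(q + N\right) \left(270 - 347\right) = \left(-33 + 64\right) \left(270 - 347\right) = 31 \left(-77\right) = -2387$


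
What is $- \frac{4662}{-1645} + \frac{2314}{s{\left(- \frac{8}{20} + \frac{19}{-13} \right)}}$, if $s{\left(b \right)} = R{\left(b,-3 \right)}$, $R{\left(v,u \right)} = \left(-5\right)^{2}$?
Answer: $\frac{112088}{1175} \approx 95.394$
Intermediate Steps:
$R{\left(v,u \right)} = 25$
$s{\left(b \right)} = 25$
$- \frac{4662}{-1645} + \frac{2314}{s{\left(- \frac{8}{20} + \frac{19}{-13} \right)}} = - \frac{4662}{-1645} + \frac{2314}{25} = \left(-4662\right) \left(- \frac{1}{1645}\right) + 2314 \cdot \frac{1}{25} = \frac{666}{235} + \frac{2314}{25} = \frac{112088}{1175}$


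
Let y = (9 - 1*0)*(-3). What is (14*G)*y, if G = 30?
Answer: -11340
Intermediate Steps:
y = -27 (y = (9 + 0)*(-3) = 9*(-3) = -27)
(14*G)*y = (14*30)*(-27) = 420*(-27) = -11340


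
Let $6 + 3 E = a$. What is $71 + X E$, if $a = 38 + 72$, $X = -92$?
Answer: $- \frac{9355}{3} \approx -3118.3$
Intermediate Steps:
$a = 110$
$E = \frac{104}{3}$ ($E = -2 + \frac{1}{3} \cdot 110 = -2 + \frac{110}{3} = \frac{104}{3} \approx 34.667$)
$71 + X E = 71 - \frac{9568}{3} = - \frac{9355}{3}$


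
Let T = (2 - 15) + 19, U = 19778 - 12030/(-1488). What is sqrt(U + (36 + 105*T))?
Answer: sqrt(314471254)/124 ≈ 143.01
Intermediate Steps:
U = 4906949/248 (U = 19778 - 12030*(-1/1488) = 19778 + 2005/248 = 4906949/248 ≈ 19786.)
T = 6 (T = -13 + 19 = 6)
sqrt(U + (36 + 105*T)) = sqrt(4906949/248 + (36 + 105*6)) = sqrt(4906949/248 + (36 + 630)) = sqrt(4906949/248 + 666) = sqrt(5072117/248) = sqrt(314471254)/124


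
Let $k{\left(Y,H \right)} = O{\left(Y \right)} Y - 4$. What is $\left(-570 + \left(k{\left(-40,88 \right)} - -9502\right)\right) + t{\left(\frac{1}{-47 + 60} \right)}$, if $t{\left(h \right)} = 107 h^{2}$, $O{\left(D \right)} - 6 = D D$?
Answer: $- \frac{9347621}{169} \approx -55311.0$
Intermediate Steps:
$O{\left(D \right)} = 6 + D^{2}$ ($O{\left(D \right)} = 6 + D D = 6 + D^{2}$)
$k{\left(Y,H \right)} = -4 + Y \left(6 + Y^{2}\right)$ ($k{\left(Y,H \right)} = \left(6 + Y^{2}\right) Y - 4 = Y \left(6 + Y^{2}\right) - 4 = -4 + Y \left(6 + Y^{2}\right)$)
$\left(-570 + \left(k{\left(-40,88 \right)} - -9502\right)\right) + t{\left(\frac{1}{-47 + 60} \right)} = \left(-570 - \left(-9498 + 40 \left(6 + \left(-40\right)^{2}\right)\right)\right) + 107 \left(\frac{1}{-47 + 60}\right)^{2} = \left(-570 + \left(\left(-4 - 40 \left(6 + 1600\right)\right) + 9502\right)\right) + 107 \left(\frac{1}{13}\right)^{2} = \left(-570 + \left(\left(-4 - 64240\right) + 9502\right)\right) + \frac{107}{169} = \left(-570 + \left(\left(-4 - 64240\right) + 9502\right)\right) + 107 \cdot \frac{1}{169} = \left(-570 + \left(-64244 + 9502\right)\right) + \frac{107}{169} = \left(-570 - 54742\right) + \frac{107}{169} = -55312 + \frac{107}{169} = - \frac{9347621}{169}$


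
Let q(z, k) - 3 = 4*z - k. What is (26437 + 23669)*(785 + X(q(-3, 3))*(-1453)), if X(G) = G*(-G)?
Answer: 10523111802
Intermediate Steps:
q(z, k) = 3 - k + 4*z (q(z, k) = 3 + (4*z - k) = 3 + (-k + 4*z) = 3 - k + 4*z)
X(G) = -G²
(26437 + 23669)*(785 + X(q(-3, 3))*(-1453)) = (26437 + 23669)*(785 - (3 - 1*3 + 4*(-3))²*(-1453)) = 50106*(785 - (3 - 3 - 12)²*(-1453)) = 50106*(785 - 1*(-12)²*(-1453)) = 50106*(785 - 1*144*(-1453)) = 50106*(785 - 144*(-1453)) = 50106*(785 + 209232) = 50106*210017 = 10523111802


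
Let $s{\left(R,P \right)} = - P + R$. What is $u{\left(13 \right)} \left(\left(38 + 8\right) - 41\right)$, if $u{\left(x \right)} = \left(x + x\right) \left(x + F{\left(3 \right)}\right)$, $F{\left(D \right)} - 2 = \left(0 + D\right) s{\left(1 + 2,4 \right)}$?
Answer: $1560$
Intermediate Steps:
$s{\left(R,P \right)} = R - P$
$F{\left(D \right)} = 2 - D$ ($F{\left(D \right)} = 2 + \left(0 + D\right) \left(\left(1 + 2\right) - 4\right) = 2 + D \left(3 - 4\right) = 2 + D \left(-1\right) = 2 - D$)
$u{\left(x \right)} = 2 x \left(-1 + x\right)$ ($u{\left(x \right)} = \left(x + x\right) \left(x + \left(2 - 3\right)\right) = 2 x \left(x + \left(2 - 3\right)\right) = 2 x \left(x - 1\right) = 2 x \left(-1 + x\right)$)
$u{\left(13 \right)} \left(\left(38 + 8\right) - 41\right) = 2 \cdot 13 \left(-1 + 13\right) \left(\left(38 + 8\right) - 41\right) = 2 \cdot 13 \cdot 12 \left(46 - 41\right) = 312 \cdot 5 = 1560$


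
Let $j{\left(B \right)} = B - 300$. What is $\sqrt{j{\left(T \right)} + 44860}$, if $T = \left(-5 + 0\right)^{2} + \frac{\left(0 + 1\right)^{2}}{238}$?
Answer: $\frac{\sqrt{2525472978}}{238} \approx 211.15$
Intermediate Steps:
$T = \frac{5951}{238}$ ($T = \left(-5\right)^{2} + 1^{2} \cdot \frac{1}{238} = 25 + 1 \cdot \frac{1}{238} = 25 + \frac{1}{238} = \frac{5951}{238} \approx 25.004$)
$j{\left(B \right)} = -300 + B$ ($j{\left(B \right)} = B - 300 = -300 + B$)
$\sqrt{j{\left(T \right)} + 44860} = \sqrt{\left(-300 + \frac{5951}{238}\right) + 44860} = \sqrt{- \frac{65449}{238} + 44860} = \sqrt{\frac{10611231}{238}} = \frac{\sqrt{2525472978}}{238}$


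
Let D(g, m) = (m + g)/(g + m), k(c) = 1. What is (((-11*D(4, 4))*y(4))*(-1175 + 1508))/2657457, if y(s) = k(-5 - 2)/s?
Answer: -37/107372 ≈ -0.00034460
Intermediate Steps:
D(g, m) = 1 (D(g, m) = (g + m)/(g + m) = 1)
y(s) = 1/s
(((-11*D(4, 4))*y(4))*(-1175 + 1508))/2657457 = ((-11*1/4)*(-1175 + 1508))/2657457 = (-11*¼*333)*(1/2657457) = -11/4*333*(1/2657457) = -3663/4*1/2657457 = -37/107372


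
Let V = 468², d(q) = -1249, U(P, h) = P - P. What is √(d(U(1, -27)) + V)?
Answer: 5*√8711 ≈ 466.66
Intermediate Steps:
U(P, h) = 0
V = 219024
√(d(U(1, -27)) + V) = √(-1249 + 219024) = √217775 = 5*√8711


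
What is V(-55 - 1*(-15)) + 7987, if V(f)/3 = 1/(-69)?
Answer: 183700/23 ≈ 7987.0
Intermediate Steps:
V(f) = -1/23 (V(f) = 3/(-69) = 3*(-1/69) = -1/23)
V(-55 - 1*(-15)) + 7987 = -1/23 + 7987 = 183700/23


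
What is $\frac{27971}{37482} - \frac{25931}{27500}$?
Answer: $- \frac{101371621}{515377500} \approx -0.19669$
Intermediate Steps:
$\frac{27971}{37482} - \frac{25931}{27500} = - \frac{101371621}{515377500}$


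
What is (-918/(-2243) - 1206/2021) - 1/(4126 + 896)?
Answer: -4272128263/22765243266 ≈ -0.18766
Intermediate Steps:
(-918/(-2243) - 1206/2021) - 1/(4126 + 896) = (-918*(-1/2243) - 1206*1/2021) - 1/5022 = (918/2243 - 1206/2021) - 1*1/5022 = -849780/4533103 - 1/5022 = -4272128263/22765243266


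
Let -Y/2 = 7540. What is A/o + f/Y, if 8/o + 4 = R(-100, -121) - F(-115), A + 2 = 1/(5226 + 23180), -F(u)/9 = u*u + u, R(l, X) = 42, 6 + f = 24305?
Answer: -6320079725987/214181240 ≈ -29508.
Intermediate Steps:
Y = -15080 (Y = -2*7540 = -15080)
f = 24299 (f = -6 + 24305 = 24299)
F(u) = -9*u - 9*u² (F(u) = -9*(u*u + u) = -9*(u² + u) = -9*(u + u²) = -9*u - 9*u²)
A = -56811/28406 (A = -2 + 1/(5226 + 23180) = -2 + 1/28406 = -56811/28406 ≈ -2.0000)
o = 2/29507 (o = 8/(-4 + (42 - (-9)*(-115)*(1 - 115))) = 8/(-4 + (42 - (-9)*(-115)*(-114))) = 8/(-4 + (42 - 1*(-117990))) = 8/(-4 + (42 + 117990)) = 8/(-4 + 118032) = 8/118028 = 8*(1/118028) = 2/29507 ≈ 6.7780e-5)
A/o + f/Y = -56811/(28406*2/29507) + 24299/(-15080) = -56811/28406*29507/2 + 24299*(-1/15080) = -1676322177/56812 - 24299/15080 = -6320079725987/214181240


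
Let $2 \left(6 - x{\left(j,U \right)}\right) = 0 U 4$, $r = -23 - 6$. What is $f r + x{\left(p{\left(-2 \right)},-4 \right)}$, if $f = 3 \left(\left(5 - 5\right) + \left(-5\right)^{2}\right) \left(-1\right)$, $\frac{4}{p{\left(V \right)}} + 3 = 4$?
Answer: $2181$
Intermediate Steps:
$r = -29$ ($r = -23 - 6 = -29$)
$p{\left(V \right)} = 4$ ($p{\left(V \right)} = \frac{4}{-3 + 4} = \frac{4}{1} = 4 \cdot 1 = 4$)
$x{\left(j,U \right)} = 6$ ($x{\left(j,U \right)} = 6 - \frac{0 U 4}{2} = 6 - \frac{0 \cdot 4}{2} = 6 - 0 = 6 + 0 = 6$)
$f = -75$ ($f = 3 \left(0 + 25\right) \left(-1\right) = 3 \cdot 25 \left(-1\right) = 75 \left(-1\right) = -75$)
$f r + x{\left(p{\left(-2 \right)},-4 \right)} = \left(-75\right) \left(-29\right) + 6 = 2175 + 6 = 2181$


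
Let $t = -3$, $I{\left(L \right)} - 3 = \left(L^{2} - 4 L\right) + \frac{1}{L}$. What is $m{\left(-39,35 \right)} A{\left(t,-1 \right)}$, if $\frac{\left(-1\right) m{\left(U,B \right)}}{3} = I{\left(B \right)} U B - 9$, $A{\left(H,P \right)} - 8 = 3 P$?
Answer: $22277520$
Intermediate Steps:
$I{\left(L \right)} = 3 + \frac{1}{L} + L^{2} - 4 L$ ($I{\left(L \right)} = 3 + \left(\left(L^{2} - 4 L\right) + \frac{1}{L}\right) = 3 + \left(\frac{1}{L} + L^{2} - 4 L\right) = 3 + \frac{1}{L} + L^{2} - 4 L$)
$A{\left(H,P \right)} = 8 + 3 P$
$m{\left(U,B \right)} = 27 - 3 B U \left(3 + \frac{1}{B} + B^{2} - 4 B\right)$ ($m{\left(U,B \right)} = - 3 \left(\left(3 + \frac{1}{B} + B^{2} - 4 B\right) U B - 9\right) = - 3 \left(U \left(3 + \frac{1}{B} + B^{2} - 4 B\right) B - 9\right) = - 3 \left(B U \left(3 + \frac{1}{B} + B^{2} - 4 B\right) - 9\right) = - 3 \left(-9 + B U \left(3 + \frac{1}{B} + B^{2} - 4 B\right)\right) = 27 - 3 B U \left(3 + \frac{1}{B} + B^{2} - 4 B\right)$)
$m{\left(-39,35 \right)} A{\left(t,-1 \right)} = \left(27 - - 117 \left(1 + 35 \left(3 + 35^{2} - 140\right)\right)\right) \left(8 + 3 \left(-1\right)\right) = \left(27 - - 117 \left(1 + 35 \left(3 + 1225 - 140\right)\right)\right) \left(8 - 3\right) = \left(27 - - 117 \left(1 + 35 \cdot 1088\right)\right) 5 = \left(27 - - 117 \left(1 + 38080\right)\right) 5 = \left(27 - \left(-117\right) 38081\right) 5 = \left(27 + 4455477\right) 5 = 4455504 \cdot 5 = 22277520$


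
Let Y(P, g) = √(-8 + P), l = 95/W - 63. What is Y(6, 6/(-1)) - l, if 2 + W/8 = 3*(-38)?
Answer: 58559/928 + I*√2 ≈ 63.102 + 1.4142*I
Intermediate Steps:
W = -928 (W = -16 + 8*(3*(-38)) = -16 + 8*(-114) = -16 - 912 = -928)
l = -58559/928 (l = 95/(-928) - 63 = 95*(-1/928) - 63 = -95/928 - 63 = -58559/928 ≈ -63.102)
Y(6, 6/(-1)) - l = √(-8 + 6) - 1*(-58559/928) = √(-2) + 58559/928 = I*√2 + 58559/928 = 58559/928 + I*√2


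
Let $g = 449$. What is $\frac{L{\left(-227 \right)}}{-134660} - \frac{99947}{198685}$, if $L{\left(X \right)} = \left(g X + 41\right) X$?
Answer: $- \frac{460848937661}{2675492210} \approx -172.25$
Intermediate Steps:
$L{\left(X \right)} = X \left(41 + 449 X\right)$ ($L{\left(X \right)} = \left(449 X + 41\right) X = \left(41 + 449 X\right) X = X \left(41 + 449 X\right)$)
$\frac{L{\left(-227 \right)}}{-134660} - \frac{99947}{198685} = \frac{\left(-227\right) \left(41 + 449 \left(-227\right)\right)}{-134660} - \frac{99947}{198685} = - 227 \left(41 - 101923\right) \left(- \frac{1}{134660}\right) - \frac{99947}{198685} = \left(-227\right) \left(-101882\right) \left(- \frac{1}{134660}\right) - \frac{99947}{198685} = 23127214 \left(- \frac{1}{134660}\right) - \frac{99947}{198685} = - \frac{11563607}{67330} - \frac{99947}{198685} = - \frac{460848937661}{2675492210}$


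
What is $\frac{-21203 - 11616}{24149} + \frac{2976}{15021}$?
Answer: $- \frac{140368925}{120914043} \approx -1.1609$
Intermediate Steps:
$\frac{-21203 - 11616}{24149} + \frac{2976}{15021} = \left(-21203 - 11616\right) \frac{1}{24149} + 2976 \cdot \frac{1}{15021} = \left(-32819\right) \frac{1}{24149} + \frac{992}{5007} = - \frac{32819}{24149} + \frac{992}{5007} = - \frac{140368925}{120914043}$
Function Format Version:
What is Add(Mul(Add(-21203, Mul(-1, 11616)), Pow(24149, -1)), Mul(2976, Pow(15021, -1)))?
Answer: Rational(-140368925, 120914043) ≈ -1.1609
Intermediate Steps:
Add(Mul(Add(-21203, Mul(-1, 11616)), Pow(24149, -1)), Mul(2976, Pow(15021, -1))) = Add(Mul(Add(-21203, -11616), Rational(1, 24149)), Mul(2976, Rational(1, 15021))) = Add(Mul(-32819, Rational(1, 24149)), Rational(992, 5007)) = Add(Rational(-32819, 24149), Rational(992, 5007)) = Rational(-140368925, 120914043)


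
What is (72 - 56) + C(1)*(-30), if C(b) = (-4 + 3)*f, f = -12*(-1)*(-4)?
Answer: -1424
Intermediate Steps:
f = -48 (f = -4*(-3)*(-4) = 12*(-4) = -48)
C(b) = 48 (C(b) = (-4 + 3)*(-48) = -1*(-48) = 48)
(72 - 56) + C(1)*(-30) = (72 - 56) + 48*(-30) = 16 - 1440 = -1424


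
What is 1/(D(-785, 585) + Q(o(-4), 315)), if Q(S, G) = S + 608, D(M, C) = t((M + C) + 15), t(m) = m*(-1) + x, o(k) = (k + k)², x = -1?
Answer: 1/856 ≈ 0.0011682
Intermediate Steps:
o(k) = 4*k² (o(k) = (2*k)² = 4*k²)
t(m) = -1 - m (t(m) = m*(-1) - 1 = -m - 1 = -1 - m)
D(M, C) = -16 - C - M (D(M, C) = -1 - ((M + C) + 15) = -1 - ((C + M) + 15) = -1 - (15 + C + M) = -1 + (-15 - C - M) = -16 - C - M)
Q(S, G) = 608 + S
1/(D(-785, 585) + Q(o(-4), 315)) = 1/((-16 - 1*585 - 1*(-785)) + (608 + 4*(-4)²)) = 1/((-16 - 585 + 785) + (608 + 4*16)) = 1/(184 + (608 + 64)) = 1/(184 + 672) = 1/856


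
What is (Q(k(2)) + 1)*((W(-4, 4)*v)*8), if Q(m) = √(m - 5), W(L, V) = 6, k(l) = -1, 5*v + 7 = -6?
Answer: -624/5 - 624*I*√6/5 ≈ -124.8 - 305.7*I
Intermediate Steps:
v = -13/5 (v = -7/5 + (⅕)*(-6) = -7/5 - 6/5 = -13/5 ≈ -2.6000)
Q(m) = √(-5 + m)
(Q(k(2)) + 1)*((W(-4, 4)*v)*8) = (√(-5 - 1) + 1)*((6*(-13/5))*8) = (√(-6) + 1)*(-78/5*8) = (I*√6 + 1)*(-624/5) = (1 + I*√6)*(-624/5) = -624/5 - 624*I*√6/5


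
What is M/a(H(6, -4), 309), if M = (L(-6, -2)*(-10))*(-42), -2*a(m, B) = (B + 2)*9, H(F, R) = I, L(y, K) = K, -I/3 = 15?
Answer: 560/933 ≈ 0.60021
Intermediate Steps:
I = -45 (I = -3*15 = -45)
H(F, R) = -45
a(m, B) = -9 - 9*B/2 (a(m, B) = -(B + 2)*9/2 = -(2 + B)*9/2 = -(18 + 9*B)/2 = -9 - 9*B/2)
M = -840 (M = -2*(-10)*(-42) = 20*(-42) = -840)
M/a(H(6, -4), 309) = -840/(-9 - 9/2*309) = -840/(-9 - 2781/2) = -840/(-2799/2) = -840*(-2/2799) = 560/933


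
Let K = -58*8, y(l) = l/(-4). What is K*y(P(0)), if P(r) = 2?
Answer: 232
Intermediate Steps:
y(l) = -l/4 (y(l) = l*(-¼) = -l/4)
K = -464 (K = -1*464 = -464)
K*y(P(0)) = -(-116)*2 = -464*(-½) = 232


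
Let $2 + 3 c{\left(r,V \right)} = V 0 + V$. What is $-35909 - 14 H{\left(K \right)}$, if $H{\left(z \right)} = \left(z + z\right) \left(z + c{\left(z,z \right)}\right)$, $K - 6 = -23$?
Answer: $- \frac{141047}{3} \approx -47016.0$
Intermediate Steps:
$K = -17$ ($K = 6 - 23 = -17$)
$c{\left(r,V \right)} = - \frac{2}{3} + \frac{V}{3}$ ($c{\left(r,V \right)} = - \frac{2}{3} + \frac{V 0 + V}{3} = - \frac{2}{3} + \frac{0 + V}{3} = - \frac{2}{3} + \frac{V}{3}$)
$H{\left(z \right)} = 2 z \left(- \frac{2}{3} + \frac{4 z}{3}\right)$ ($H{\left(z \right)} = \left(z + z\right) \left(z + \left(- \frac{2}{3} + \frac{z}{3}\right)\right) = 2 z \left(- \frac{2}{3} + \frac{4 z}{3}\right)$)
$-35909 - 14 H{\left(K \right)} = -35909 - 14 \cdot \frac{4}{3} \left(-17\right) \left(-1 + 2 \left(-17\right)\right) = -35909 - 14 \cdot \frac{4}{3} \left(-17\right) \left(-1 - 34\right) = -35909 - 14 \cdot \frac{4}{3} \left(-17\right) \left(-35\right) = -35909 - 14 \cdot \frac{2380}{3} = -35909 - \frac{33320}{3} = - \frac{141047}{3}$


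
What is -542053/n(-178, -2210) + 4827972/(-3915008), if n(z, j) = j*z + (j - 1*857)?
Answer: -1001640516665/382019629376 ≈ -2.6220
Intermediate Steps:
n(z, j) = -857 + j + j*z (n(z, j) = j*z + (j - 857) = j*z + (-857 + j) = -857 + j + j*z)
-542053/n(-178, -2210) + 4827972/(-3915008) = -542053/(-857 - 2210 - 2210*(-178)) + 4827972/(-3915008) = -542053/(-857 - 2210 + 393380) + 4827972*(-1/3915008) = -542053/390313 - 1206993/978752 = -1001640516665/382019629376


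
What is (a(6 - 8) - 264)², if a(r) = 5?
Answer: 67081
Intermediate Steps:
(a(6 - 8) - 264)² = (5 - 264)² = (-259)² = 67081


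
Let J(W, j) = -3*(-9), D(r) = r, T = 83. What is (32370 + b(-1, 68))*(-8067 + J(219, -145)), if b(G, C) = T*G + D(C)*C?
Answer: -296764440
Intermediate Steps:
b(G, C) = C**2 + 83*G (b(G, C) = 83*G + C*C = 83*G + C**2 = C**2 + 83*G)
J(W, j) = 27
(32370 + b(-1, 68))*(-8067 + J(219, -145)) = (32370 + (68**2 + 83*(-1)))*(-8067 + 27) = (32370 + (4624 - 83))*(-8040) = (32370 + 4541)*(-8040) = 36911*(-8040) = -296764440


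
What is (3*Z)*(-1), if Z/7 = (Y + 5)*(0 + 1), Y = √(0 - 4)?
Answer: -105 - 42*I ≈ -105.0 - 42.0*I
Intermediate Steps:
Y = 2*I (Y = √(-4) = 2*I ≈ 2.0*I)
Z = 35 + 14*I (Z = 7*((2*I + 5)*(0 + 1)) = 7*((5 + 2*I)*1) = 7*(5 + 2*I) = 35 + 14*I ≈ 35.0 + 14.0*I)
(3*Z)*(-1) = (3*(35 + 14*I))*(-1) = (105 + 42*I)*(-1) = -105 - 42*I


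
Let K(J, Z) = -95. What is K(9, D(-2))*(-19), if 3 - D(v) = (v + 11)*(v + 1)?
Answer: 1805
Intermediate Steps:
D(v) = 3 - (1 + v)*(11 + v) (D(v) = 3 - (v + 11)*(v + 1) = 3 - (11 + v)*(1 + v) = 3 - (1 + v)*(11 + v))
K(9, D(-2))*(-19) = -95*(-19) = 1805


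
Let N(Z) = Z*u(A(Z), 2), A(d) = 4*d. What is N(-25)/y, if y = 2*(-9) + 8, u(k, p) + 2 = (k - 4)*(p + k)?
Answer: 25475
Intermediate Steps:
u(k, p) = -2 + (-4 + k)*(k + p) (u(k, p) = -2 + (k - 4)*(p + k) = -2 + (-4 + k)*(k + p))
y = -10 (y = -18 + 8 = -10)
N(Z) = Z*(-10 - 8*Z + 16*Z²) (N(Z) = Z*(-2 + (4*Z)² - 16*Z - 4*2 + (4*Z)*2) = Z*(-2 + 16*Z² - 16*Z - 8 + 8*Z) = Z*(-10 - 8*Z + 16*Z²))
N(-25)/y = (2*(-25)*(-5 - 4*(-25) + 8*(-25)²))/(-10) = (2*(-25)*(-5 + 100 + 8*625))*(-⅒) = (2*(-25)*(-5 + 100 + 5000))*(-⅒) = (2*(-25)*5095)*(-⅒) = -254750*(-⅒) = 25475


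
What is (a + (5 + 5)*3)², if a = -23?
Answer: 49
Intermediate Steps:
(a + (5 + 5)*3)² = (-23 + (5 + 5)*3)² = (-23 + 10*3)² = (-23 + 30)² = 7² = 49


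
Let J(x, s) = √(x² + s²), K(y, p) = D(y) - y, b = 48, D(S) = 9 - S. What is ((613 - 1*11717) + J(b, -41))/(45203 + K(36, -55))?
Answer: -2776/11285 + √3985/45140 ≈ -0.24459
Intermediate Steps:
K(y, p) = 9 - 2*y (K(y, p) = (9 - y) - y = 9 - 2*y)
J(x, s) = √(s² + x²)
((613 - 1*11717) + J(b, -41))/(45203 + K(36, -55)) = ((613 - 1*11717) + √((-41)² + 48²))/(45203 + (9 - 2*36)) = ((613 - 11717) + √(1681 + 2304))/(45203 + (9 - 72)) = (-11104 + √3985)/(45203 - 63) = (-11104 + √3985)/45140 = (-11104 + √3985)*(1/45140) = -2776/11285 + √3985/45140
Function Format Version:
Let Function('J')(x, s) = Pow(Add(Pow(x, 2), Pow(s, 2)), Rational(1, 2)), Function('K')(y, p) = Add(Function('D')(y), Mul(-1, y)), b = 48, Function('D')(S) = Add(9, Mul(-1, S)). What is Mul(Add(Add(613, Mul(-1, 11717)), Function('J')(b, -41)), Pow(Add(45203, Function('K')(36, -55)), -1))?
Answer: Add(Rational(-2776, 11285), Mul(Rational(1, 45140), Pow(3985, Rational(1, 2)))) ≈ -0.24459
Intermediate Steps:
Function('K')(y, p) = Add(9, Mul(-2, y)) (Function('K')(y, p) = Add(Add(9, Mul(-1, y)), Mul(-1, y)) = Add(9, Mul(-2, y)))
Function('J')(x, s) = Pow(Add(Pow(s, 2), Pow(x, 2)), Rational(1, 2))
Mul(Add(Add(613, Mul(-1, 11717)), Function('J')(b, -41)), Pow(Add(45203, Function('K')(36, -55)), -1)) = Mul(Add(Add(613, Mul(-1, 11717)), Pow(Add(Pow(-41, 2), Pow(48, 2)), Rational(1, 2))), Pow(Add(45203, Add(9, Mul(-2, 36))), -1)) = Mul(Add(Add(613, -11717), Pow(Add(1681, 2304), Rational(1, 2))), Pow(Add(45203, Add(9, -72)), -1)) = Mul(Add(-11104, Pow(3985, Rational(1, 2))), Pow(Add(45203, -63), -1)) = Mul(Add(-11104, Pow(3985, Rational(1, 2))), Pow(45140, -1)) = Mul(Add(-11104, Pow(3985, Rational(1, 2))), Rational(1, 45140)) = Add(Rational(-2776, 11285), Mul(Rational(1, 45140), Pow(3985, Rational(1, 2))))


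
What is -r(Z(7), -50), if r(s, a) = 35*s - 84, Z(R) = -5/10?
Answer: 203/2 ≈ 101.50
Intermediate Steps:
Z(R) = -½ (Z(R) = -5*⅒ = -½)
r(s, a) = -84 + 35*s
-r(Z(7), -50) = -(-84 + 35*(-½)) = -(-84 - 35/2) = -1*(-203/2) = 203/2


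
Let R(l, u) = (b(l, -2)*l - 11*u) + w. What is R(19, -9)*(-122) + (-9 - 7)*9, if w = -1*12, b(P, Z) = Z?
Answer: -6122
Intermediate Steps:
w = -12
R(l, u) = -12 - 11*u - 2*l (R(l, u) = (-2*l - 11*u) - 12 = (-11*u - 2*l) - 12 = -12 - 11*u - 2*l)
R(19, -9)*(-122) + (-9 - 7)*9 = (-12 - 11*(-9) - 2*19)*(-122) + (-9 - 7)*9 = (-12 + 99 - 38)*(-122) - 16*9 = 49*(-122) - 144 = -5978 - 144 = -6122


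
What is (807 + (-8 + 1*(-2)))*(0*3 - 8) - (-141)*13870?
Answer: 1949294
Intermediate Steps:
(807 + (-8 + 1*(-2)))*(0*3 - 8) - (-141)*13870 = (807 + (-8 - 2))*(0 - 8) - 1*(-1955670) = (807 - 10)*(-8) + 1955670 = 797*(-8) + 1955670 = -6376 + 1955670 = 1949294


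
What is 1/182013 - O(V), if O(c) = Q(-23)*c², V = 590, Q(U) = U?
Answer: 1457250681901/182013 ≈ 8.0063e+6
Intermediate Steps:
O(c) = -23*c²
1/182013 - O(V) = 1/182013 - (-23)*590² = 1/182013 - (-23)*348100 = 1/182013 - 1*(-8006300) = 1/182013 + 8006300 = 1457250681901/182013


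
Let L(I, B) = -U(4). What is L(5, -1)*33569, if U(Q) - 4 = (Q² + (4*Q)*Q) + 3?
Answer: -2920503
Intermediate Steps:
U(Q) = 7 + 5*Q² (U(Q) = 4 + ((Q² + (4*Q)*Q) + 3) = 4 + ((Q² + 4*Q²) + 3) = 4 + (5*Q² + 3) = 4 + (3 + 5*Q²) = 7 + 5*Q²)
L(I, B) = -87 (L(I, B) = -(7 + 5*4²) = -(7 + 5*16) = -(7 + 80) = -1*87 = -87)
L(5, -1)*33569 = -87*33569 = -2920503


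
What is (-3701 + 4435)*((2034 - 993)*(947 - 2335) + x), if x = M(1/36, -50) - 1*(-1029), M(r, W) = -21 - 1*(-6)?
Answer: -1059818196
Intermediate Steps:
M(r, W) = -15 (M(r, W) = -21 + 6 = -15)
x = 1014 (x = -15 - 1*(-1029) = -15 + 1029 = 1014)
(-3701 + 4435)*((2034 - 993)*(947 - 2335) + x) = (-3701 + 4435)*((2034 - 993)*(947 - 2335) + 1014) = 734*(1041*(-1388) + 1014) = 734*(-1444908 + 1014) = 734*(-1443894) = -1059818196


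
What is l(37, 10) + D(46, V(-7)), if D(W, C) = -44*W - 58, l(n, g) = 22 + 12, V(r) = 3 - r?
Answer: -2048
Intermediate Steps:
l(n, g) = 34
D(W, C) = -58 - 44*W
l(37, 10) + D(46, V(-7)) = 34 + (-58 - 44*46) = 34 + (-58 - 2024) = 34 - 2082 = -2048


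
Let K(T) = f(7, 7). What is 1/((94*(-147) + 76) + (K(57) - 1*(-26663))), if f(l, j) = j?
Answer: 1/12928 ≈ 7.7351e-5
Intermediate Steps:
K(T) = 7
1/((94*(-147) + 76) + (K(57) - 1*(-26663))) = 1/((94*(-147) + 76) + (7 - 1*(-26663))) = 1/((-13818 + 76) + (7 + 26663)) = 1/(-13742 + 26670) = 1/12928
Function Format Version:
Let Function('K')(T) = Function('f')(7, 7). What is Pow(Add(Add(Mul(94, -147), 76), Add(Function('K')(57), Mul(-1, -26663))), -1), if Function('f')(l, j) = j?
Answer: Rational(1, 12928) ≈ 7.7351e-5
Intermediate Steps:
Function('K')(T) = 7
Pow(Add(Add(Mul(94, -147), 76), Add(Function('K')(57), Mul(-1, -26663))), -1) = Pow(Add(Add(Mul(94, -147), 76), Add(7, Mul(-1, -26663))), -1) = Pow(Add(Add(-13818, 76), Add(7, 26663)), -1) = Pow(Add(-13742, 26670), -1) = Pow(12928, -1) = Rational(1, 12928)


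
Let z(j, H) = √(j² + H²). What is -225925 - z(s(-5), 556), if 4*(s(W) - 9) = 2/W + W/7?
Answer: -225925 - √6060556441/140 ≈ -2.2648e+5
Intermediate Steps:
s(W) = 9 + 1/(2*W) + W/28 (s(W) = 9 + (2/W + W/7)/4 = 9 + (1/(2*W) + W/28) = 9 + 1/(2*W) + W/28)
z(j, H) = √(H² + j²)
-225925 - z(s(-5), 556) = -225925 - √(556² + ((1/28)*(14 - 5*(252 - 5))/(-5))²) = -225925 - √(309136 + ((1/28)*(-⅕)*(14 - 5*247))²) = -225925 - √(309136 + ((1/28)*(-⅕)*(14 - 1235))²) = -225925 - √(309136 + ((1/28)*(-⅕)*(-1221))²) = -225925 - √(309136 + (1221/140)²) = -225925 - √(309136 + 1490841/19600) = -225925 - √(6060556441/19600) = -225925 - √6060556441/140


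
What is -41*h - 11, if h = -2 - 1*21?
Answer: 932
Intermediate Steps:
h = -23 (h = -2 - 21 = -23)
-41*h - 11 = -41*(-23) - 11 = 943 - 11 = 932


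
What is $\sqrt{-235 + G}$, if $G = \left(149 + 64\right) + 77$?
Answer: $\sqrt{55} \approx 7.4162$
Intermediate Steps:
$G = 290$ ($G = 213 + 77 = 290$)
$\sqrt{-235 + G} = \sqrt{-235 + 290} = \sqrt{55}$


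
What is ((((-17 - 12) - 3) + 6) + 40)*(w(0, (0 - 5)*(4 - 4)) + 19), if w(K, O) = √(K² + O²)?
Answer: 266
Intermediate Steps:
((((-17 - 12) - 3) + 6) + 40)*(w(0, (0 - 5)*(4 - 4)) + 19) = ((((-17 - 12) - 3) + 6) + 40)*(√(0² + ((0 - 5)*(4 - 4))²) + 19) = (((-29 - 3) + 6) + 40)*(√(0 + (-5*0)²) + 19) = ((-32 + 6) + 40)*(√(0 + 0²) + 19) = (-26 + 40)*(√(0 + 0) + 19) = 14*(√0 + 19) = 14*(0 + 19) = 14*19 = 266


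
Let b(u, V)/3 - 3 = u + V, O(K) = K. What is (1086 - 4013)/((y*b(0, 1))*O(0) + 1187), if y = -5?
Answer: -2927/1187 ≈ -2.4659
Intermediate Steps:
b(u, V) = 9 + 3*V + 3*u (b(u, V) = 9 + 3*(u + V) = 9 + 3*(V + u) = 9 + (3*V + 3*u) = 9 + 3*V + 3*u)
(1086 - 4013)/((y*b(0, 1))*O(0) + 1187) = (1086 - 4013)/(-5*(9 + 3*1 + 3*0)*0 + 1187) = -2927/(-5*(9 + 3 + 0)*0 + 1187) = -2927/(-5*12*0 + 1187) = -2927/(-60*0 + 1187) = -2927/(0 + 1187) = -2927/1187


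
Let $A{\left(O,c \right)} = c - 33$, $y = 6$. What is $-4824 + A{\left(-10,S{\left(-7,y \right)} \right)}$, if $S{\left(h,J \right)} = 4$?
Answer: $-4853$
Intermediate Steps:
$A{\left(O,c \right)} = -33 + c$ ($A{\left(O,c \right)} = c - 33 = -33 + c$)
$-4824 + A{\left(-10,S{\left(-7,y \right)} \right)} = -4824 + \left(-33 + 4\right) = -4824 - 29 = -4853$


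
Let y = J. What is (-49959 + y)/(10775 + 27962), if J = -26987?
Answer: -76946/38737 ≈ -1.9864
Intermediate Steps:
y = -26987
(-49959 + y)/(10775 + 27962) = (-49959 - 26987)/(10775 + 27962) = -76946/38737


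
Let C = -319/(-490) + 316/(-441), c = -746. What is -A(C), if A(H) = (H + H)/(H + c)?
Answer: -578/3290149 ≈ -0.00017568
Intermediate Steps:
C = -289/4410 (C = -319*(-1/490) + 316*(-1/441) = 319/490 - 316/441 = -289/4410 ≈ -0.065533)
A(H) = 2*H/(-746 + H) (A(H) = (H + H)/(H - 746) = (2*H)/(-746 + H) = 2*H/(-746 + H))
-A(C) = -2*(-289)/(4410*(-746 - 289/4410)) = -2*(-289)/(4410*(-3290149/4410)) = -2*(-289)*(-4410)/(4410*3290149) = -1*578/3290149 = -578/3290149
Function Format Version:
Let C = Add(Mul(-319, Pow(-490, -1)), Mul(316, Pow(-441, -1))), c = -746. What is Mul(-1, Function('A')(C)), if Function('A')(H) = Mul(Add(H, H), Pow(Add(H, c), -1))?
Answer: Rational(-578, 3290149) ≈ -0.00017568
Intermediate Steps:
C = Rational(-289, 4410) (C = Add(Mul(-319, Rational(-1, 490)), Mul(316, Rational(-1, 441))) = Add(Rational(319, 490), Rational(-316, 441)) = Rational(-289, 4410) ≈ -0.065533)
Function('A')(H) = Mul(2, H, Pow(Add(-746, H), -1)) (Function('A')(H) = Mul(Add(H, H), Pow(Add(H, -746), -1)) = Mul(Mul(2, H), Pow(Add(-746, H), -1)) = Mul(2, H, Pow(Add(-746, H), -1)))
Mul(-1, Function('A')(C)) = Mul(-1, Mul(2, Rational(-289, 4410), Pow(Add(-746, Rational(-289, 4410)), -1))) = Mul(-1, Mul(2, Rational(-289, 4410), Pow(Rational(-3290149, 4410), -1))) = Mul(-1, Mul(2, Rational(-289, 4410), Rational(-4410, 3290149))) = Mul(-1, Rational(578, 3290149)) = Rational(-578, 3290149)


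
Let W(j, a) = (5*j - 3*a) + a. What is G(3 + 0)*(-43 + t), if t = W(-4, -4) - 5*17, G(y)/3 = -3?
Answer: 1260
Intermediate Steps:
G(y) = -9 (G(y) = 3*(-3) = -9)
W(j, a) = -2*a + 5*j (W(j, a) = (-3*a + 5*j) + a = -2*a + 5*j)
t = -97 (t = (-2*(-4) + 5*(-4)) - 5*17 = (8 - 20) - 85 = -12 - 85 = -97)
G(3 + 0)*(-43 + t) = -9*(-43 - 97) = -9*(-140) = 1260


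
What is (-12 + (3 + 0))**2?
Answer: 81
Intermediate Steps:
(-12 + (3 + 0))**2 = (-12 + 3)**2 = (-9)**2 = 81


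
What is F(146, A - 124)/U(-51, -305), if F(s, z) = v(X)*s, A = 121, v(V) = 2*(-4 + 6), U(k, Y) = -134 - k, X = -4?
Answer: -584/83 ≈ -7.0361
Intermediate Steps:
v(V) = 4 (v(V) = 2*2 = 4)
F(s, z) = 4*s
F(146, A - 124)/U(-51, -305) = (4*146)/(-134 - 1*(-51)) = 584/(-134 + 51) = 584/(-83) = 584*(-1/83) = -584/83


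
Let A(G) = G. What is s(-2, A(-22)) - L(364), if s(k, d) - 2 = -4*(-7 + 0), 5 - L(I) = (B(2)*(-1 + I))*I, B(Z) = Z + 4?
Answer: 792817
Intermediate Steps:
B(Z) = 4 + Z
L(I) = 5 - I*(-6 + 6*I) (L(I) = 5 - (4 + 2)*(-1 + I)*I = 5 - 6*(-1 + I)*I = 5 - (-6 + 6*I)*I = 5 - I*(-6 + 6*I))
s(k, d) = 30 (s(k, d) = 2 - 4*(-7 + 0) = 2 - 4*(-7) = 2 + 28 = 30)
s(-2, A(-22)) - L(364) = 30 - (5 - 6*364² + 6*364) = 30 - (5 - 6*132496 + 2184) = 30 - (5 - 794976 + 2184) = 30 - 1*(-792787) = 30 + 792787 = 792817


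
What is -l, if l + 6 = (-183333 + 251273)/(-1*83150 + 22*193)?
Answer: 135341/19726 ≈ 6.8610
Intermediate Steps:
l = -135341/19726 (l = -6 + (-183333 + 251273)/(-1*83150 + 22*193) = -6 + 67940/(-83150 + 4246) = -6 + 67940/(-78904) = -6 + 67940*(-1/78904) = -6 - 16985/19726 = -135341/19726 ≈ -6.8610)
-l = -1*(-135341/19726) = 135341/19726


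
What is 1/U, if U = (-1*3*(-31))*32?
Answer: 1/2976 ≈ 0.00033602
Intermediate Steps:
U = 2976 (U = -3*(-31)*32 = 93*32 = 2976)
1/U = 1/2976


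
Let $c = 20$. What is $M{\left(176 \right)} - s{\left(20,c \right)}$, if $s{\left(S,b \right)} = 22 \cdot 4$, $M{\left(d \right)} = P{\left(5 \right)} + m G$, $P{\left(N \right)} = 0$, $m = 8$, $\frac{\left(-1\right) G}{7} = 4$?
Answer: $-312$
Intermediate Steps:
$G = -28$ ($G = \left(-7\right) 4 = -28$)
$M{\left(d \right)} = -224$ ($M{\left(d \right)} = 0 + 8 \left(-28\right) = 0 - 224 = -224$)
$s{\left(S,b \right)} = 88$
$M{\left(176 \right)} - s{\left(20,c \right)} = -224 - 88 = -312$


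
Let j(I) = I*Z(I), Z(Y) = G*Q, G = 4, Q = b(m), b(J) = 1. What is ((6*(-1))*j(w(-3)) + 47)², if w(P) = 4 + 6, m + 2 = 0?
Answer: 37249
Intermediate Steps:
m = -2 (m = -2 + 0 = -2)
Q = 1
Z(Y) = 4 (Z(Y) = 4*1 = 4)
w(P) = 10
j(I) = 4*I (j(I) = I*4 = 4*I)
((6*(-1))*j(w(-3)) + 47)² = ((6*(-1))*(4*10) + 47)² = (-6*40 + 47)² = (-240 + 47)² = (-193)² = 37249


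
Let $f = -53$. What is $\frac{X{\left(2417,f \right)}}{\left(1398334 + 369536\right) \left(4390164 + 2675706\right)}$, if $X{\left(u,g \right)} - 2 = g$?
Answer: $- \frac{17}{4163846532300} \approx -4.0828 \cdot 10^{-12}$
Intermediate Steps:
$X{\left(u,g \right)} = 2 + g$
$\frac{X{\left(2417,f \right)}}{\left(1398334 + 369536\right) \left(4390164 + 2675706\right)} = \frac{2 - 53}{\left(1398334 + 369536\right) \left(4390164 + 2675706\right)} = - \frac{51}{1767870 \cdot 7065870} = - \frac{51}{12491539596900} = \left(-51\right) \frac{1}{12491539596900} = - \frac{17}{4163846532300}$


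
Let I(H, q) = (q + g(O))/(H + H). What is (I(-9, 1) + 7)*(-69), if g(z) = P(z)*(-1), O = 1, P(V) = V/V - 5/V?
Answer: -2783/6 ≈ -463.83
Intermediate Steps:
P(V) = 1 - 5/V
g(z) = -(-5 + z)/z (g(z) = ((-5 + z)/z)*(-1) = -(-5 + z)/z)
I(H, q) = (4 + q)/(2*H) (I(H, q) = (q + (5 - 1*1)/1)/(H + H) = (q + 1*(5 - 1))/((2*H)) = (q + 1*4)*(1/(2*H)) = (q + 4)*(1/(2*H)) = (4 + q)*(1/(2*H)) = (4 + q)/(2*H))
(I(-9, 1) + 7)*(-69) = ((½)*(4 + 1)/(-9) + 7)*(-69) = ((½)*(-⅑)*5 + 7)*(-69) = (-5/18 + 7)*(-69) = (121/18)*(-69) = -2783/6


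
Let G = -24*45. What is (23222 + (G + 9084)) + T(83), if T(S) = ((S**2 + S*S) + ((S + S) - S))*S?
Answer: 1181689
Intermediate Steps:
G = -1080
T(S) = S*(S + 2*S**2) (T(S) = ((S**2 + S**2) + (2*S - S))*S = (2*S**2 + S)*S = (S + 2*S**2)*S = S*(S + 2*S**2))
(23222 + (G + 9084)) + T(83) = (23222 + (-1080 + 9084)) + 83**2*(1 + 2*83) = (23222 + 8004) + 6889*(1 + 166) = 31226 + 6889*167 = 31226 + 1150463 = 1181689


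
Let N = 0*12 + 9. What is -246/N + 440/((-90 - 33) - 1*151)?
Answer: -11894/411 ≈ -28.939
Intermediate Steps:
N = 9 (N = 0 + 9 = 9)
-246/N + 440/((-90 - 33) - 1*151) = -246/9 + 440/((-90 - 33) - 1*151) = -246*1/9 + 440/(-123 - 151) = -82/3 + 440/(-274) = -82/3 + 440*(-1/274) = -82/3 - 220/137 = -11894/411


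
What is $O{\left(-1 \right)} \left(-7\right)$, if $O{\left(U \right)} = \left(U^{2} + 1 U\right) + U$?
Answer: $7$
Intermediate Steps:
$O{\left(U \right)} = U^{2} + 2 U$ ($O{\left(U \right)} = \left(U^{2} + U\right) + U = \left(U + U^{2}\right) + U = U^{2} + 2 U$)
$O{\left(-1 \right)} \left(-7\right) = - (2 - 1) \left(-7\right) = \left(-1\right) 1 \left(-7\right) = \left(-1\right) \left(-7\right) = 7$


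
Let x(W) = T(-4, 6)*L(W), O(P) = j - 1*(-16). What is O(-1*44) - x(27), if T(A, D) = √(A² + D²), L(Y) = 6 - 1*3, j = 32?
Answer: 48 - 6*√13 ≈ 26.367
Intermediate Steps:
L(Y) = 3 (L(Y) = 6 - 3 = 3)
O(P) = 48 (O(P) = 32 - 1*(-16) = 32 + 16 = 48)
x(W) = 6*√13 (x(W) = √((-4)² + 6²)*3 = √(16 + 36)*3 = √52*3 = (2*√13)*3 = 6*√13)
O(-1*44) - x(27) = 48 - 6*√13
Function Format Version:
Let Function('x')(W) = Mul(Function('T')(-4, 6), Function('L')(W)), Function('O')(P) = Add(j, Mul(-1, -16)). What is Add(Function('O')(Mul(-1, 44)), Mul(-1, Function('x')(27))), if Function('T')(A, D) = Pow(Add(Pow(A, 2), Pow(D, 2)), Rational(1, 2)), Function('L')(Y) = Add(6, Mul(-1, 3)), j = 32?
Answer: Add(48, Mul(-6, Pow(13, Rational(1, 2)))) ≈ 26.367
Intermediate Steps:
Function('L')(Y) = 3 (Function('L')(Y) = Add(6, -3) = 3)
Function('O')(P) = 48 (Function('O')(P) = Add(32, Mul(-1, -16)) = Add(32, 16) = 48)
Function('x')(W) = Mul(6, Pow(13, Rational(1, 2))) (Function('x')(W) = Mul(Pow(Add(Pow(-4, 2), Pow(6, 2)), Rational(1, 2)), 3) = Mul(Pow(Add(16, 36), Rational(1, 2)), 3) = Mul(Pow(52, Rational(1, 2)), 3) = Mul(Mul(2, Pow(13, Rational(1, 2))), 3) = Mul(6, Pow(13, Rational(1, 2))))
Add(Function('O')(Mul(-1, 44)), Mul(-1, Function('x')(27))) = Add(48, Mul(-1, Mul(6, Pow(13, Rational(1, 2))))) = Add(48, Mul(-6, Pow(13, Rational(1, 2))))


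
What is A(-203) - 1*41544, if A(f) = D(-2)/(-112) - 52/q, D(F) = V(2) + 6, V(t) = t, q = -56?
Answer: -290802/7 ≈ -41543.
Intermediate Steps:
D(F) = 8 (D(F) = 2 + 6 = 8)
A(f) = 6/7 (A(f) = 8/(-112) - 52/(-56) = 8*(-1/112) - 52*(-1/56) = -1/14 + 13/14 = 6/7)
A(-203) - 1*41544 = 6/7 - 1*41544 = 6/7 - 41544 = -290802/7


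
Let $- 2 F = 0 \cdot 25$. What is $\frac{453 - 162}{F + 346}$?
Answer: $\frac{291}{346} \approx 0.84104$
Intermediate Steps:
$F = 0$ ($F = - \frac{0 \cdot 25}{2} = \left(- \frac{1}{2}\right) 0 = 0$)
$\frac{453 - 162}{F + 346} = \frac{453 - 162}{0 + 346} = \frac{291}{346}$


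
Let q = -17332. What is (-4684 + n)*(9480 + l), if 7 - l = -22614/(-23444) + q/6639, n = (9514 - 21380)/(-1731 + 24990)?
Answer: -40228501987122542147/905035112361 ≈ -4.4450e+7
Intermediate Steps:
n = -11866/23259 ≈ -0.51017
l = 672855037/77822358 (l = 7 - (-22614/(-23444) - 17332/6639) = 7 - (-22614*(-1/23444) - 17332*1/6639) = 7 - (11307/11722 - 17332/6639) = 7 - 1*(-128098531/77822358) = 7 + 128098531/77822358 = 672855037/77822358 ≈ 8.6460)
(-4684 + n)*(9480 + l) = (-4684 - 11866/23259)*(9480 + 672855037/77822358) = -108957022/23259*738428808877/77822358 = -40228501987122542147/905035112361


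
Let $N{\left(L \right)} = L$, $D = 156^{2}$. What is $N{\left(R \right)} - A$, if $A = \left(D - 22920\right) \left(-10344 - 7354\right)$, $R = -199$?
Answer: $25060169$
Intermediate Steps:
$D = 24336$
$A = -25060368$ ($A = \left(24336 - 22920\right) \left(-10344 - 7354\right) = 1416 \left(-17698\right) = -25060368$)
$N{\left(R \right)} - A = -199 - -25060368 = -199 + 25060368 = 25060169$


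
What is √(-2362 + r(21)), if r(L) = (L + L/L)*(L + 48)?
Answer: 2*I*√211 ≈ 29.052*I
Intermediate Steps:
r(L) = (1 + L)*(48 + L) (r(L) = (L + 1)*(48 + L) = (1 + L)*(48 + L))
√(-2362 + r(21)) = √(-2362 + (48 + 21² + 49*21)) = √(-2362 + (48 + 441 + 1029)) = √(-2362 + 1518) = √(-844) = 2*I*√211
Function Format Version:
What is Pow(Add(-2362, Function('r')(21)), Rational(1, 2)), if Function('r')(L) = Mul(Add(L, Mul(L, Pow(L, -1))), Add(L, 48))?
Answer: Mul(2, I, Pow(211, Rational(1, 2))) ≈ Mul(29.052, I)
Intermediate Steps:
Function('r')(L) = Mul(Add(1, L), Add(48, L)) (Function('r')(L) = Mul(Add(L, 1), Add(48, L)) = Mul(Add(1, L), Add(48, L)))
Pow(Add(-2362, Function('r')(21)), Rational(1, 2)) = Pow(Add(-2362, Add(48, Pow(21, 2), Mul(49, 21))), Rational(1, 2)) = Pow(Add(-2362, Add(48, 441, 1029)), Rational(1, 2)) = Pow(Add(-2362, 1518), Rational(1, 2)) = Pow(-844, Rational(1, 2)) = Mul(2, I, Pow(211, Rational(1, 2)))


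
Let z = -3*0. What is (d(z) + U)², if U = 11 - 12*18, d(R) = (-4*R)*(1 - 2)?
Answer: 42025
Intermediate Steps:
z = 0
d(R) = 4*R (d(R) = -4*R*(-1) = 4*R)
U = -205 (U = 11 - 216 = -205)
(d(z) + U)² = (4*0 - 205)² = (0 - 205)² = (-205)² = 42025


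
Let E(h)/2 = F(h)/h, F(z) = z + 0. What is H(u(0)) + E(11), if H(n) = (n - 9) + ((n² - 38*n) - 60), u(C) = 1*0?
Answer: -67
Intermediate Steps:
u(C) = 0
F(z) = z
H(n) = -69 + n² - 37*n (H(n) = (-9 + n) + (-60 + n² - 38*n) = -69 + n² - 37*n)
E(h) = 2 (E(h) = 2*(h/h) = 2*1 = 2)
H(u(0)) + E(11) = (-69 + 0² - 37*0) + 2 = (-69 + 0 + 0) + 2 = -69 + 2 = -67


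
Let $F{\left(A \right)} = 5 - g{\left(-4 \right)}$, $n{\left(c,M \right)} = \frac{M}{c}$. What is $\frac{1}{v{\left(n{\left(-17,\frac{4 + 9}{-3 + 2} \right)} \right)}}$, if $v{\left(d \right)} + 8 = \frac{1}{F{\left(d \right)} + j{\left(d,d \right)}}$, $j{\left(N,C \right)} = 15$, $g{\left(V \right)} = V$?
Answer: $- \frac{24}{191} \approx -0.12565$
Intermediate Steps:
$F{\left(A \right)} = 9$ ($F{\left(A \right)} = 5 - -4 = 5 + 4 = 9$)
$v{\left(d \right)} = - \frac{191}{24}$ ($v{\left(d \right)} = -8 + \frac{1}{9 + 15} = -8 + \frac{1}{24} = - \frac{191}{24}$)
$\frac{1}{v{\left(n{\left(-17,\frac{4 + 9}{-3 + 2} \right)} \right)}} = \frac{1}{- \frac{191}{24}} = - \frac{24}{191}$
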